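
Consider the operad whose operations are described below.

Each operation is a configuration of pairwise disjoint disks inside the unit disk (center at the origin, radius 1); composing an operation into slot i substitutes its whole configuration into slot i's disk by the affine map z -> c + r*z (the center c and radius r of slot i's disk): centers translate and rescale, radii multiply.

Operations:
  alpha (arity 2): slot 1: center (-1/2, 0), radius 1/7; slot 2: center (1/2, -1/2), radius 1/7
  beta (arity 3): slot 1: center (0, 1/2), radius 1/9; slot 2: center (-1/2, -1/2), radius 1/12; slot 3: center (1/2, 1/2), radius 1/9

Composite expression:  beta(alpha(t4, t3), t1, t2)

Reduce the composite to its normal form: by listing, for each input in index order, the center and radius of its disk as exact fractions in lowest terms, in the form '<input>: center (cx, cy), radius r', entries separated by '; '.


t1: center (-1/2, -1/2), radius 1/12; t2: center (1/2, 1/2), radius 1/9; t3: center (1/18, 4/9), radius 1/63; t4: center (-1/18, 1/2), radius 1/63

Only the slot chain above each t matters under beta; compose those maps.
t4: after 2 affine steps, its disk has center (-1/18, 1/2), radius 1/63
t3: after 2 affine steps, its disk has center (1/18, 4/9), radius 1/63
t1: after 1 affine step, its disk has center (-1/2, -1/2), radius 1/12
t2: after 1 affine step, its disk has center (1/2, 1/2), radius 1/9


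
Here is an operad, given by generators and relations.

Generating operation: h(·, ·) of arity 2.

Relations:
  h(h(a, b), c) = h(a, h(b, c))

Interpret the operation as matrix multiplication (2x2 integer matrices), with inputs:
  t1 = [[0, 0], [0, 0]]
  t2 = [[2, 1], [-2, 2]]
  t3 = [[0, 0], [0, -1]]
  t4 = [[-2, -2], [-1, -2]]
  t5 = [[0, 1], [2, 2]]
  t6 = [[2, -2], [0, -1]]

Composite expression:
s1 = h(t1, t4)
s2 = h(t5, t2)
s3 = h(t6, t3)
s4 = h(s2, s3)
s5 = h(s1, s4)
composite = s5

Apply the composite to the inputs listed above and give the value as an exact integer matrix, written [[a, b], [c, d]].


[[0, 0], [0, 0]]

h(t1, t4) = [[0, 0], [0, 0]]
h(t5, t2) = [[-2, 2], [0, 6]]
h(t6, t3) = [[0, 2], [0, 1]]
h(h(t5, t2), h(t6, t3)) = [[0, -2], [0, 6]]
h(h(t1, t4), h(h(t5, t2), h(t6, t3))) = [[0, 0], [0, 0]]


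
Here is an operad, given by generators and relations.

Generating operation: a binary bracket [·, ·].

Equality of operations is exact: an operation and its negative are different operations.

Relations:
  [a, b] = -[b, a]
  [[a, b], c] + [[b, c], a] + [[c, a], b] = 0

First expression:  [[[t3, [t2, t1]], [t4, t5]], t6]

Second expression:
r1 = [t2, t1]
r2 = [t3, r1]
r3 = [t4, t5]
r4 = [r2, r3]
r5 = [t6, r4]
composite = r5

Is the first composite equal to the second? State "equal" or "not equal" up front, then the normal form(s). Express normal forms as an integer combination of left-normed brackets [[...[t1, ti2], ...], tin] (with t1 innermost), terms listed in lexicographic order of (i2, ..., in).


not equal — first [[[[[t1, t2], t3], t4], t5], t6] - [[[[[t1, t2], t3], t5], t4], t6], second -[[[[[t1, t2], t3], t4], t5], t6] + [[[[[t1, t2], t3], t5], t4], t6]

Normal form of the first expression: [[[[[t1, t2], t3], t4], t5], t6] - [[[[[t1, t2], t3], t5], t4], t6]
Normal form of the second expression: -[[[[[t1, t2], t3], t4], t5], t6] + [[[[[t1, t2], t3], t5], t4], t6]
Different reductions; not equal.


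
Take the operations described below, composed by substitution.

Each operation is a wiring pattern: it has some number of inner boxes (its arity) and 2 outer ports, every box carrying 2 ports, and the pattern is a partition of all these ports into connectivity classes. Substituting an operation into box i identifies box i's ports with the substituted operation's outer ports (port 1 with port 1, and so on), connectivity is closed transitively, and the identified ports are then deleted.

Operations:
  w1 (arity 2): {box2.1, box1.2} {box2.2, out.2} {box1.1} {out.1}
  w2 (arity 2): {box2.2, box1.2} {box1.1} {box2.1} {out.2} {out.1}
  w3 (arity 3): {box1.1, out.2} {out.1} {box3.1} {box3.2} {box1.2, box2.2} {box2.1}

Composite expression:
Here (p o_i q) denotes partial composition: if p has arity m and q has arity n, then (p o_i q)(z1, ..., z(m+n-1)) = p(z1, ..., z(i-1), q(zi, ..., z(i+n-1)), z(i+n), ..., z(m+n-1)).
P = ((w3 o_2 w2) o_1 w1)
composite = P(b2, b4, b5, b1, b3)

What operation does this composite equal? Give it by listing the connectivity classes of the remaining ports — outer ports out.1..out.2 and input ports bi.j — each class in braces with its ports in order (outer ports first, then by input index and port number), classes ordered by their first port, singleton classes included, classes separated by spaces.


Connectivity passes through glued w3-boundaries; trace each wire chain.
through w1, on inputs (b2, b4): {out.1} {out.2, b4.2} {b2.1} {b2.2, b4.1} (out.j = stage outer ports)
through w2, on inputs (b5, b1): {out.1} {out.2} {b1.1} {b1.2, b5.2} {b5.1} (out.j = stage outer ports)
through w3, on inputs (b2, b4, b5, b1, b3): {out.1} {out.2} {b1.1} {b1.2, b5.2} {b2.1} {b2.2, b4.1} {b3.1} {b3.2} {b4.2} {b5.1} (out.j = stage outer ports)

{out.1} {out.2} {b1.1} {b1.2, b5.2} {b2.1} {b2.2, b4.1} {b3.1} {b3.2} {b4.2} {b5.1}


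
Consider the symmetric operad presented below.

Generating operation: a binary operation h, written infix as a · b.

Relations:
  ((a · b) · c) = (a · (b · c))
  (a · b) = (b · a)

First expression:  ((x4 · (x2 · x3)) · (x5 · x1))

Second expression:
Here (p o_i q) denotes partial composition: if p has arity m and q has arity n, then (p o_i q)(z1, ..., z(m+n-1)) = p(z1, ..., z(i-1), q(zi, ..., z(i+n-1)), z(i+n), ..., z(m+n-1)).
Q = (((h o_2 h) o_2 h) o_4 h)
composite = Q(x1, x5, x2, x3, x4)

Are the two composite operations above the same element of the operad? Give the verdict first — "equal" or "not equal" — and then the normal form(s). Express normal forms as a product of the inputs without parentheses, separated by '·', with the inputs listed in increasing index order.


equal; both compose to x1 · x2 · x3 · x4 · x5

Reducing the first expression gives x1 · x2 · x3 · x4 · x5
Reducing the second expression gives x1 · x2 · x3 · x4 · x5
Same normal form: equal.


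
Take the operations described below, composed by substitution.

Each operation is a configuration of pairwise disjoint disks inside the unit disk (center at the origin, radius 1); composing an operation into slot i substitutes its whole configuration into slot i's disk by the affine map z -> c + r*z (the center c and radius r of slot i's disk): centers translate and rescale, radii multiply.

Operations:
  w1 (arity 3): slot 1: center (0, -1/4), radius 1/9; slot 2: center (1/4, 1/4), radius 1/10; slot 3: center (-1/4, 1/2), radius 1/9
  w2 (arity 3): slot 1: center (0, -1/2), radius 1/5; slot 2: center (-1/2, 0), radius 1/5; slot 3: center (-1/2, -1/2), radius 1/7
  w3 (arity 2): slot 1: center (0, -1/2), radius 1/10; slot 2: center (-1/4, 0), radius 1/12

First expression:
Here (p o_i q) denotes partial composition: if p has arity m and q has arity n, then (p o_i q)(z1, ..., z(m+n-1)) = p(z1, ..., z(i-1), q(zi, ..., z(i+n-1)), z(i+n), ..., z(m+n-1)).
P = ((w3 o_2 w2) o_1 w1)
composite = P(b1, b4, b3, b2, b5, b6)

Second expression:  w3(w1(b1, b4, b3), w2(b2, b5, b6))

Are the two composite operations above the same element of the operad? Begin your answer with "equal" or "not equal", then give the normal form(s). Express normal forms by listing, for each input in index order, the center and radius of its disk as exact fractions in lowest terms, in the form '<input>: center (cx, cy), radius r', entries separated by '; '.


In normal form, the first expression is b1: center (0, -21/40), radius 1/90; b2: center (-1/4, -1/24), radius 1/60; b3: center (-1/40, -9/20), radius 1/90; b4: center (1/40, -19/40), radius 1/100; b5: center (-7/24, 0), radius 1/60; b6: center (-7/24, -1/24), radius 1/84
In normal form, the second expression is b1: center (0, -21/40), radius 1/90; b2: center (-1/4, -1/24), radius 1/60; b3: center (-1/40, -9/20), radius 1/90; b4: center (1/40, -19/40), radius 1/100; b5: center (-7/24, 0), radius 1/60; b6: center (-7/24, -1/24), radius 1/84
Both agree, so they are equal.

equal — both sides give b1: center (0, -21/40), radius 1/90; b2: center (-1/4, -1/24), radius 1/60; b3: center (-1/40, -9/20), radius 1/90; b4: center (1/40, -19/40), radius 1/100; b5: center (-7/24, 0), radius 1/60; b6: center (-7/24, -1/24), radius 1/84


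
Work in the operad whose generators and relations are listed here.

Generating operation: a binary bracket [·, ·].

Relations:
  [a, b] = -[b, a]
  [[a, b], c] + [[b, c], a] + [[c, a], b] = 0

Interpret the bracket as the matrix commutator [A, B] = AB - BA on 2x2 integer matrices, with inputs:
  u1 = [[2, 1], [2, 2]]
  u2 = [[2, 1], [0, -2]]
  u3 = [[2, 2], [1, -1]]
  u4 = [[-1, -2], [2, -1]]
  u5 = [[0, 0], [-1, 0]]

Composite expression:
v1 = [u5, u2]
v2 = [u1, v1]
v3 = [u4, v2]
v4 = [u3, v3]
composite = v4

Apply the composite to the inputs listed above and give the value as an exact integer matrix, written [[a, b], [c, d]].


[u5, u2] = [[1, 0], [-4, -1]]
[u1, [u5, u2]] = [[-4, -2], [4, 4]]
[u4, [u1, [u5, u2]]] = [[-4, -16], [-16, 4]]
[u3, [u4, [u1, [u5, u2]]]] = [[-16, -32], [40, 16]]

[[-16, -32], [40, 16]]


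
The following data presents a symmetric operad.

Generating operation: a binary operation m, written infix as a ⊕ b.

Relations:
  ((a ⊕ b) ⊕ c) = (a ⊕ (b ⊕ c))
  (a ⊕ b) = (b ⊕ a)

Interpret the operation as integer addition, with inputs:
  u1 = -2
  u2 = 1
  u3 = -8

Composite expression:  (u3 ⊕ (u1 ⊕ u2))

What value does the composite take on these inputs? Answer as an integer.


-9

(u1 ⊕ u2) = -1
(u3 ⊕ (u1 ⊕ u2)) = -9


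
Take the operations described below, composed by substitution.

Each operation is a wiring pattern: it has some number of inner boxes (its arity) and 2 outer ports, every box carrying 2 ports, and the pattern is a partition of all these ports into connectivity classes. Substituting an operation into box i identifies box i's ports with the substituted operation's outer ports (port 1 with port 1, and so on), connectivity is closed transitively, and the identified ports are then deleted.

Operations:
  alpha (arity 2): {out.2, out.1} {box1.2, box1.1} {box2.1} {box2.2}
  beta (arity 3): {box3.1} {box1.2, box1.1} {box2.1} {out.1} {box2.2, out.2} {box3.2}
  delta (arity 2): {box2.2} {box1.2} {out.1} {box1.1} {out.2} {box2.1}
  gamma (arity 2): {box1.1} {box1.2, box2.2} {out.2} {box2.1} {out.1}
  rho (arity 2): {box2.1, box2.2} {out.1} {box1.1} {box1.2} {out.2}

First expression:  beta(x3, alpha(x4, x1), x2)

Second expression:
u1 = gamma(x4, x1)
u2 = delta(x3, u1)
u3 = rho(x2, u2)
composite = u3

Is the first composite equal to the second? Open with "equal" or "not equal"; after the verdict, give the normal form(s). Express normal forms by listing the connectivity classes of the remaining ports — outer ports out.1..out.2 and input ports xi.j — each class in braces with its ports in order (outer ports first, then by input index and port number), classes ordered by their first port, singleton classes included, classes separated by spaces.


not equal; first: {out.1} {out.2} {x1.1} {x1.2} {x2.1} {x2.2} {x3.1, x3.2} {x4.1, x4.2}; second: {out.1} {out.2} {x1.1} {x1.2, x4.2} {x2.1} {x2.2} {x3.1} {x3.2} {x4.1}

In normal form, the first expression is {out.1} {out.2} {x1.1} {x1.2} {x2.1} {x2.2} {x3.1, x3.2} {x4.1, x4.2}
In normal form, the second expression is {out.1} {out.2} {x1.1} {x1.2, x4.2} {x2.1} {x2.2} {x3.1} {x3.2} {x4.1}
Different reductions; not equal.


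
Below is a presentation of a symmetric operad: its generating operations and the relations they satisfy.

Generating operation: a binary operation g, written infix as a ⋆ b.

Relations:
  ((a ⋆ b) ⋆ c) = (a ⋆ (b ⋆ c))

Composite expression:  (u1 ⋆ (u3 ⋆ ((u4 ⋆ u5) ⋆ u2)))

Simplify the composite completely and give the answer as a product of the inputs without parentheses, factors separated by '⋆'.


u1 ⋆ u3 ⋆ u4 ⋆ u5 ⋆ u2


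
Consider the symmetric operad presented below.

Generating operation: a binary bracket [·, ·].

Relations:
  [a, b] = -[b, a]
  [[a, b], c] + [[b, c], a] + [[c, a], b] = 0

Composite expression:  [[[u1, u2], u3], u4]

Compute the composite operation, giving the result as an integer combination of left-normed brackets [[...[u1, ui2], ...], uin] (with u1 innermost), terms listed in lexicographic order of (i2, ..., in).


[[[u1, u2], u3], u4]

Antisymmetry and Jacobi reduce to u1-anchored left-normed brackets.
Composite bracket: [[[u1, u2], u3], u4]
Under [a, b] = ab - ba we get 8 signed associative words (2^3 = 8).
Coefficients come from the u1-initial words:
  u1u2u3u4 appears with sign +1, giving the term +[[[u1, u2], u3], u4]


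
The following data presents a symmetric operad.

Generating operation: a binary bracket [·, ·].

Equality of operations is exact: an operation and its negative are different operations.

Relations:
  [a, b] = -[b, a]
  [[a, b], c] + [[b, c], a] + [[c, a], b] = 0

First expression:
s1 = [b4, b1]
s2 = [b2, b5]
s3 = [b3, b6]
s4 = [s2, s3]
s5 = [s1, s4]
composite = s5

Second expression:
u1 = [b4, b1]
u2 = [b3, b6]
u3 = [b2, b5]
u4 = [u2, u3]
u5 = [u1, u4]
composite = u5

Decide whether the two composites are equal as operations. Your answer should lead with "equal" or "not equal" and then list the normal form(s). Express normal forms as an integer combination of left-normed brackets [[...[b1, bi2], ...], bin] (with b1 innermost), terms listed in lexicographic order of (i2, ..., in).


not equal; the first gives -[[[[[b1, b4], b2], b5], b3], b6] + [[[[[b1, b4], b2], b5], b6], b3] + [[[[[b1, b4], b3], b6], b2], b5] - [[[[[b1, b4], b3], b6], b5], b2] + [[[[[b1, b4], b5], b2], b3], b6] - [[[[[b1, b4], b5], b2], b6], b3] - [[[[[b1, b4], b6], b3], b2], b5] + [[[[[b1, b4], b6], b3], b5], b2] and the second [[[[[b1, b4], b2], b5], b3], b6] - [[[[[b1, b4], b2], b5], b6], b3] - [[[[[b1, b4], b3], b6], b2], b5] + [[[[[b1, b4], b3], b6], b5], b2] - [[[[[b1, b4], b5], b2], b3], b6] + [[[[[b1, b4], b5], b2], b6], b3] + [[[[[b1, b4], b6], b3], b2], b5] - [[[[[b1, b4], b6], b3], b5], b2]

The first expression reduces to -[[[[[b1, b4], b2], b5], b3], b6] + [[[[[b1, b4], b2], b5], b6], b3] + [[[[[b1, b4], b3], b6], b2], b5] - [[[[[b1, b4], b3], b6], b5], b2] + [[[[[b1, b4], b5], b2], b3], b6] - [[[[[b1, b4], b5], b2], b6], b3] - [[[[[b1, b4], b6], b3], b2], b5] + [[[[[b1, b4], b6], b3], b5], b2]
The second expression reduces to [[[[[b1, b4], b2], b5], b3], b6] - [[[[[b1, b4], b2], b5], b6], b3] - [[[[[b1, b4], b3], b6], b2], b5] + [[[[[b1, b4], b3], b6], b5], b2] - [[[[[b1, b4], b5], b2], b3], b6] + [[[[[b1, b4], b5], b2], b6], b3] + [[[[[b1, b4], b6], b3], b2], b5] - [[[[[b1, b4], b6], b3], b5], b2]
No match — not equal.


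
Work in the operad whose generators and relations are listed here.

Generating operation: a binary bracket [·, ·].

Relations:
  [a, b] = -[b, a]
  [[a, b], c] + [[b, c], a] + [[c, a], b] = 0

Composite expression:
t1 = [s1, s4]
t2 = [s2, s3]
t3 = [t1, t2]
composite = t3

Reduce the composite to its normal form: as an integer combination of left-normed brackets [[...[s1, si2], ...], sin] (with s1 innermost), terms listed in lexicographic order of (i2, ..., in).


[[[s1, s4], s2], s3] - [[[s1, s4], s3], s2]

A multilinear Lie element is pinned by s1-initial words (s1 innermost).
Composite bracket: [[s1, s4], [s2, s3]]
Applying ab - ba throughout gives 8 signed words (2^3 = 8).
Keep just the words that open with s1:
  word s1s4s2s3 has sign +1, contributing +[[[s1, s4], s2], s3]
  word s1s4s3s2 has sign -1, contributing -[[[s1, s4], s3], s2]


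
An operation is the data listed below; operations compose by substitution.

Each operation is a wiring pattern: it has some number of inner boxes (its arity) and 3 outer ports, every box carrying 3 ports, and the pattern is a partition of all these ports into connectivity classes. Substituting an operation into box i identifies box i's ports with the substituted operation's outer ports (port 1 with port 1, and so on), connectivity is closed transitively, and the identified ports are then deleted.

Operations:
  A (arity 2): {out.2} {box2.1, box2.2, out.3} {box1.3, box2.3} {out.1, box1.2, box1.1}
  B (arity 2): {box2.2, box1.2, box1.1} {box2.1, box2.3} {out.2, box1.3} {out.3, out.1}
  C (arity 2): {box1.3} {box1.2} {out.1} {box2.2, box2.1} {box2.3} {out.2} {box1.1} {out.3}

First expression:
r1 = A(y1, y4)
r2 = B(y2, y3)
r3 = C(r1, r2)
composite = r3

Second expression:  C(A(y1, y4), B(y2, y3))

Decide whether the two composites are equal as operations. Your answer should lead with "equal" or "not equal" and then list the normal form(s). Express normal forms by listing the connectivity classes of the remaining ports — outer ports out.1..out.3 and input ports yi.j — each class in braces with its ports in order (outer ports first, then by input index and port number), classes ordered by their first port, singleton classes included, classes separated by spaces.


equal; both compose to {out.1} {out.2} {out.3} {y1.1, y1.2} {y1.3, y4.3} {y2.1, y2.2, y3.2} {y2.3} {y3.1, y3.3} {y4.1, y4.2}

Reducing the first expression gives {out.1} {out.2} {out.3} {y1.1, y1.2} {y1.3, y4.3} {y2.1, y2.2, y3.2} {y2.3} {y3.1, y3.3} {y4.1, y4.2}
Reducing the second expression gives {out.1} {out.2} {out.3} {y1.1, y1.2} {y1.3, y4.3} {y2.1, y2.2, y3.2} {y2.3} {y3.1, y3.3} {y4.1, y4.2}
Same normal form: equal.


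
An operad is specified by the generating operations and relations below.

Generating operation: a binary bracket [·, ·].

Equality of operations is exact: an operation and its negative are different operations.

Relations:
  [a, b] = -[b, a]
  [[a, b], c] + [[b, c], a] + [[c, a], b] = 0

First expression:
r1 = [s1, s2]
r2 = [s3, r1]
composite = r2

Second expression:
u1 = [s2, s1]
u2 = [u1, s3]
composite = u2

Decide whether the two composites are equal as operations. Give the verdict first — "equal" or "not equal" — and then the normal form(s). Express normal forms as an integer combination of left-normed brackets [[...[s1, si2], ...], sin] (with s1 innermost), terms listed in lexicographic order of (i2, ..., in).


The first expression reduces to -[[s1, s2], s3]
The second expression reduces to -[[s1, s2], s3]
Both agree, so they are equal.

equal; both compose to -[[s1, s2], s3]


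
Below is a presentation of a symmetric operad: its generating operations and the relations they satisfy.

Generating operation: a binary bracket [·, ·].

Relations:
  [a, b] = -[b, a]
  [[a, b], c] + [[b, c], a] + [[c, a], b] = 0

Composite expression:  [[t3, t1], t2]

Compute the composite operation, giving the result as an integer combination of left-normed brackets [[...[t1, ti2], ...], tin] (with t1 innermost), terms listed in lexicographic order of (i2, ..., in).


-[[t1, t3], t2]

In the tensor algebra, words opening t1 carry the t1-anchored form.
Composite bracket: [[t3, t1], t2]
Under [a, b] = ab - ba we get 4 signed associative words (2^2 = 4).
Only words starting with t1 matter:
  from t1t3t2, sign -1: term -[[t1, t3], t2]


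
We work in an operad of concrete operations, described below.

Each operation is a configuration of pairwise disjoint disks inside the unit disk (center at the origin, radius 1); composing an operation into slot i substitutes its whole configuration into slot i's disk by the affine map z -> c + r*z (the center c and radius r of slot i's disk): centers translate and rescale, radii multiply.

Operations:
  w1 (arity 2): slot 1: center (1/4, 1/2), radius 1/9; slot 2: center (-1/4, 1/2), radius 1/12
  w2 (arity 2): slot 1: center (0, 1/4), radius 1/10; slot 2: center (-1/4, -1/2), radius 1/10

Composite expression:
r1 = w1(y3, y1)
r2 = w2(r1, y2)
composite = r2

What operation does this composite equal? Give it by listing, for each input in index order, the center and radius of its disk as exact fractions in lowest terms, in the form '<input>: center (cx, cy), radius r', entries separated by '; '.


y1: center (-1/40, 3/10), radius 1/120; y2: center (-1/4, -1/2), radius 1/10; y3: center (1/40, 3/10), radius 1/90

Affine substitution under w2: radii multiply and y-centers shift.
y3 passes through 2 substitutions, ending at center (1/40, 3/10), radius 1/90
y1 passes through 2 substitutions, ending at center (-1/40, 3/10), radius 1/120
y2 passes through 1 substitution, ending at center (-1/4, -1/2), radius 1/10


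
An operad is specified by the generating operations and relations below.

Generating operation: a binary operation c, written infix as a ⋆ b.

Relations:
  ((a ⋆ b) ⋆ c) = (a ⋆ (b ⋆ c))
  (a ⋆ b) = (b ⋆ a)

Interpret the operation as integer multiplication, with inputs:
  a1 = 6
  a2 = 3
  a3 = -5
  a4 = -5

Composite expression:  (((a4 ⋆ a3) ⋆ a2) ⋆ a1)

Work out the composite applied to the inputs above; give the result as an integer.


450

(a4 ⋆ a3) = 25
((a4 ⋆ a3) ⋆ a2) = 75
(((a4 ⋆ a3) ⋆ a2) ⋆ a1) = 450


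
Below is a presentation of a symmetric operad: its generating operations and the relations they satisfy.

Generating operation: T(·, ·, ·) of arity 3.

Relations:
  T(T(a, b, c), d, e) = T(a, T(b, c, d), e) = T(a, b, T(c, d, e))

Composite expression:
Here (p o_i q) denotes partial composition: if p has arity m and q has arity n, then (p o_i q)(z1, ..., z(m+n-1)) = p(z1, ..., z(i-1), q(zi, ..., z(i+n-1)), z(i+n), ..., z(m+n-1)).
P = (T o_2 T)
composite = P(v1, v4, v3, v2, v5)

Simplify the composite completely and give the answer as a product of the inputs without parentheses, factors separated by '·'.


v1 · v4 · v3 · v2 · v5


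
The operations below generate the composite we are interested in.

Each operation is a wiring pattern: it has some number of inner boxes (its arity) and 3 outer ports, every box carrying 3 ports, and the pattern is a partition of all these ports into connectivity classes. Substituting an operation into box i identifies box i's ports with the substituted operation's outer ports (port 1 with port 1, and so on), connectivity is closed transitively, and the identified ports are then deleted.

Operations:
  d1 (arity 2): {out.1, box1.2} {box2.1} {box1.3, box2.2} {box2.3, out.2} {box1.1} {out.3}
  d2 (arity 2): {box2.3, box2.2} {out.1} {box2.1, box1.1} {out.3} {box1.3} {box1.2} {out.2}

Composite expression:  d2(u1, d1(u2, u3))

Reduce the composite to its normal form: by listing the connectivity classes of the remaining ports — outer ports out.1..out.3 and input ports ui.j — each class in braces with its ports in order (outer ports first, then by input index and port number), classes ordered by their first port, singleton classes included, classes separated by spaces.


{out.1} {out.2} {out.3} {u1.1, u2.2} {u1.2} {u1.3} {u2.1} {u2.3, u3.2} {u3.1} {u3.3}

Treat the ports identified at d2 as solder joints: merge, then drop.
d1 over (u2, u3) gives {out.1, u2.2} {out.2, u3.3} {out.3} {u2.1} {u2.3, u3.2} {u3.1}, out.j being that stage's outer ports
d2 over (u1, u2, u3) gives {out.1} {out.2} {out.3} {u1.1, u2.2} {u1.2} {u1.3} {u2.1} {u2.3, u3.2} {u3.1} {u3.3}, out.j being that stage's outer ports


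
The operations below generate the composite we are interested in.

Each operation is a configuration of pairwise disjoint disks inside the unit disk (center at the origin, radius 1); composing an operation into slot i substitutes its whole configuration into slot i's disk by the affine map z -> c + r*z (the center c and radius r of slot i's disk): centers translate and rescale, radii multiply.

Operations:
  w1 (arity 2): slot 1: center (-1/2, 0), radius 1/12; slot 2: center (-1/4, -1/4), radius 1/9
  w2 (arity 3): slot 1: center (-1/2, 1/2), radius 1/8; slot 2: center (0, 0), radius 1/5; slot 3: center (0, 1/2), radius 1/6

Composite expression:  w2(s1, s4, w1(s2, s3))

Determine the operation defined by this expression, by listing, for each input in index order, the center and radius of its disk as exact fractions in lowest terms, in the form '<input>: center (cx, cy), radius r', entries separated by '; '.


s1: center (-1/2, 1/2), radius 1/8; s2: center (-1/12, 1/2), radius 1/72; s3: center (-1/24, 11/24), radius 1/54; s4: center (0, 0), radius 1/5


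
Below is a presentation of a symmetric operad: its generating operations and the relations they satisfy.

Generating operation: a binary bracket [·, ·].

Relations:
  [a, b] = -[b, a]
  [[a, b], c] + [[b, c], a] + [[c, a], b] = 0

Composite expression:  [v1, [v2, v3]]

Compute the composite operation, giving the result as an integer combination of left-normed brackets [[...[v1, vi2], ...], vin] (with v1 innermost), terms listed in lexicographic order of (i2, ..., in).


[[v1, v2], v3] - [[v1, v3], v2]

Expand each bracket as ab - ba; the v1-initial words give the coefficients.
Composite bracket: [v1, [v2, v3]]
Applying ab - ba throughout gives 4 signed words (2^2 = 4).
Collect the words opening with v1:
  word v1v2v3 has sign +1, contributing +[[v1, v2], v3]
  word v1v3v2 has sign -1, contributing -[[v1, v3], v2]


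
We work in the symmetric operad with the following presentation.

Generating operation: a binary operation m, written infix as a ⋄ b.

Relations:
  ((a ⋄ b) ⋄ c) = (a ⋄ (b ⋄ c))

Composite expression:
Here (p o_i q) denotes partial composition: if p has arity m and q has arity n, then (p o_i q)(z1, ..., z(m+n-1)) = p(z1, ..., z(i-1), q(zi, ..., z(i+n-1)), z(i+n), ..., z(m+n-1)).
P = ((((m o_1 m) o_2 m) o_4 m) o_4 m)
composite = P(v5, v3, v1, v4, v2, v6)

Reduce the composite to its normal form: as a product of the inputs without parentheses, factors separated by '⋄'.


All parenthesizations of m agree; list the v-inputs left to right.
(v3 ⋄ v1) reduces to v3 ⋄ v1
(v5 ⋄ (v3 ⋄ v1)) reduces to v5 ⋄ v3 ⋄ v1
(v4 ⋄ v2) reduces to v4 ⋄ v2
((v4 ⋄ v2) ⋄ v6) reduces to v4 ⋄ v2 ⋄ v6
((v5 ⋄ (v3 ⋄ v1)) ⋄ ((v4 ⋄ v2) ⋄ v6)) reduces to v5 ⋄ v3 ⋄ v1 ⋄ v4 ⋄ v2 ⋄ v6

v5 ⋄ v3 ⋄ v1 ⋄ v4 ⋄ v2 ⋄ v6


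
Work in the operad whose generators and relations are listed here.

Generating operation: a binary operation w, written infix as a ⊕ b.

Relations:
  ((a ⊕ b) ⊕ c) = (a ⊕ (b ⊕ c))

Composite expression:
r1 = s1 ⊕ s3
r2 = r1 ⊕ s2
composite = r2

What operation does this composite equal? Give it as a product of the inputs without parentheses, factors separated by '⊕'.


s1 ⊕ s3 ⊕ s2

Associativity of w dissolves the nesting; only the s-input order survives.
(s1 ⊕ s3) reduces to s1 ⊕ s3
((s1 ⊕ s3) ⊕ s2) reduces to s1 ⊕ s3 ⊕ s2


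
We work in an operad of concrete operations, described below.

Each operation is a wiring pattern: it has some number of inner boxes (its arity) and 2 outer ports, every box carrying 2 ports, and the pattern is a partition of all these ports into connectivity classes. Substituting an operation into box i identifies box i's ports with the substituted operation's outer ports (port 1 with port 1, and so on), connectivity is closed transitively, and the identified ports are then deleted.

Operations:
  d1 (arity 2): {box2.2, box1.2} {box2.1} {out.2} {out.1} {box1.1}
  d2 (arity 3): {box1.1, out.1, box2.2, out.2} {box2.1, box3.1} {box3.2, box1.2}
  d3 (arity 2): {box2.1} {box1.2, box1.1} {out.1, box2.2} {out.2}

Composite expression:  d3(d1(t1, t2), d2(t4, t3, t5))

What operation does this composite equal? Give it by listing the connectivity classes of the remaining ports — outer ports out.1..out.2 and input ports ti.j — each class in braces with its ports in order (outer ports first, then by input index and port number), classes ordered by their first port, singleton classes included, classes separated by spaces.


{out.1, t3.2, t4.1} {out.2} {t1.1} {t1.2, t2.2} {t2.1} {t3.1, t5.1} {t4.2, t5.2}

Reachability decides: close wires over d3-identified ports.
the subtree at d1 composes to {out.1} {out.2} {t1.1} {t1.2, t2.2} {t2.1} on (t1, t2); out.j = own outer ports
the subtree at d2 composes to {out.1, out.2, t3.2, t4.1} {t3.1, t5.1} {t4.2, t5.2} on (t4, t3, t5); out.j = own outer ports
the subtree at d3 composes to {out.1, t3.2, t4.1} {out.2} {t1.1} {t1.2, t2.2} {t2.1} {t3.1, t5.1} {t4.2, t5.2} on (t1, t2, t4, t3, t5); out.j = own outer ports


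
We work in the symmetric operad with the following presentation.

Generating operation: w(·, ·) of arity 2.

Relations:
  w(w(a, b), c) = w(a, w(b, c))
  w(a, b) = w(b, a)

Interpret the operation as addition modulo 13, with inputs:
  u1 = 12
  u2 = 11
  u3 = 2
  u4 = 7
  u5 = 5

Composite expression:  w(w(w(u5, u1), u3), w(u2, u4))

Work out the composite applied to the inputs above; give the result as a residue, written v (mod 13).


11 (mod 13)

w(u5, u1) = 4
w(w(u5, u1), u3) = 6
w(u2, u4) = 5
w(w(w(u5, u1), u3), w(u2, u4)) = 11


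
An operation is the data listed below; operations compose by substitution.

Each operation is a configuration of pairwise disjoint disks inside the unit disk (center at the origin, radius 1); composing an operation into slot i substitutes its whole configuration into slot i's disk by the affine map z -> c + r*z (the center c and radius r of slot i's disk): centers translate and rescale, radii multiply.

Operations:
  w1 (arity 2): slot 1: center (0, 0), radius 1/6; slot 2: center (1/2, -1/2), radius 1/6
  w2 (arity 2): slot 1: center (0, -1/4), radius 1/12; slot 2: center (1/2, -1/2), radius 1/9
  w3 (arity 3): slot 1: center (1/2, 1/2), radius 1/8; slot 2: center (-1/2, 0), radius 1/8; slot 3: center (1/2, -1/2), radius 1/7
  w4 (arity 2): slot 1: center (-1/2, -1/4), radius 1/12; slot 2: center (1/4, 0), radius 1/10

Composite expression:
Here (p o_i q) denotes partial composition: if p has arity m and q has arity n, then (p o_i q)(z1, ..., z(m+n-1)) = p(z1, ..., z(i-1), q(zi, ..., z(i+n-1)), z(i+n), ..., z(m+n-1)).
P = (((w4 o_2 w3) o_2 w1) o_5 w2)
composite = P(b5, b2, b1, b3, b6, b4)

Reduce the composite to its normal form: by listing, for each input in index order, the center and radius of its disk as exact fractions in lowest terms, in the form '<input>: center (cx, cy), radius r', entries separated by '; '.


Only the slot chain above each b matters under w4; compose those maps.
b5: after 1 affine step, its disk has center (-1/2, -1/4), radius 1/12
b2: after 3 affine steps, its disk has center (3/10, 1/20), radius 1/480
b1: after 3 affine steps, its disk has center (49/160, 7/160), radius 1/480
b3: after 2 affine steps, its disk has center (1/5, 0), radius 1/80
b6: after 3 affine steps, its disk has center (3/10, -3/56), radius 1/840
b4: after 3 affine steps, its disk has center (43/140, -2/35), radius 1/630

b1: center (49/160, 7/160), radius 1/480; b2: center (3/10, 1/20), radius 1/480; b3: center (1/5, 0), radius 1/80; b4: center (43/140, -2/35), radius 1/630; b5: center (-1/2, -1/4), radius 1/12; b6: center (3/10, -3/56), radius 1/840


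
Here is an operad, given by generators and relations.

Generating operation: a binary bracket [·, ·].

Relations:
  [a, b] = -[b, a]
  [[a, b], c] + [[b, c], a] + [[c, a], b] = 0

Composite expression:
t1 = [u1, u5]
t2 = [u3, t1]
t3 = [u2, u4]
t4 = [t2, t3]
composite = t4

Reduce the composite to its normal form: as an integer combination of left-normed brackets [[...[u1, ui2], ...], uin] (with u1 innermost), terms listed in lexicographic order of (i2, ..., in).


-[[[[u1, u5], u3], u2], u4] + [[[[u1, u5], u3], u4], u2]

A multilinear Lie element is pinned by u1-initial words (u1 innermost).
Composite bracket: [[u3, [u1, u5]], [u2, u4]]
Under [a, b] = ab - ba we get 16 signed associative words (2^4 = 16).
Keep just the words that open with u1:
  from u1u5u3u2u4, sign -1: term -[[[[u1, u5], u3], u2], u4]
  from u1u5u3u4u2, sign +1: term +[[[[u1, u5], u3], u4], u2]


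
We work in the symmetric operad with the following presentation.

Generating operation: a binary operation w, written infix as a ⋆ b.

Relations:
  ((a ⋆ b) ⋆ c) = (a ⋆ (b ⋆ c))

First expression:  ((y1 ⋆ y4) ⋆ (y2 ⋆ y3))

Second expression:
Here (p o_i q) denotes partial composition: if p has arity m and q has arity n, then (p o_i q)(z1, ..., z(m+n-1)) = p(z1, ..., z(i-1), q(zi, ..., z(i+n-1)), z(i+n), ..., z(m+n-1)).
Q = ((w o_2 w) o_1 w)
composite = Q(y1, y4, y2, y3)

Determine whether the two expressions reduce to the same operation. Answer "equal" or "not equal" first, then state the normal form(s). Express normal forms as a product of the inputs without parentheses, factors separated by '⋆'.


equal — both sides give y1 ⋆ y4 ⋆ y2 ⋆ y3

The first composite normalizes to y1 ⋆ y4 ⋆ y2 ⋆ y3
The second composite normalizes to y1 ⋆ y4 ⋆ y2 ⋆ y3
The forms coincide; equal.


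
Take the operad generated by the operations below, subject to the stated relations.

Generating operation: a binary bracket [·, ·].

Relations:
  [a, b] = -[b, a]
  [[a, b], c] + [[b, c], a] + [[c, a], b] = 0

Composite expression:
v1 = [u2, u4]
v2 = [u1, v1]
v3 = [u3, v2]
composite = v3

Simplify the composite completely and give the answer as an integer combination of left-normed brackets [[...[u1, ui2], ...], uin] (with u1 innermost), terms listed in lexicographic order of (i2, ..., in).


-[[[u1, u2], u4], u3] + [[[u1, u4], u2], u3]

Left-normed coefficients sit on the u1-initial expansion words.
Composite bracket: [u3, [u1, [u2, u4]]]
Expanding via [a, b] = ab - ba: 8 signed words (2^3 = 8).
Collect the words opening with u1:
  word u1u2u4u3 has sign -1, contributing -[[[u1, u2], u4], u3]
  word u1u4u2u3 has sign +1, contributing +[[[u1, u4], u2], u3]


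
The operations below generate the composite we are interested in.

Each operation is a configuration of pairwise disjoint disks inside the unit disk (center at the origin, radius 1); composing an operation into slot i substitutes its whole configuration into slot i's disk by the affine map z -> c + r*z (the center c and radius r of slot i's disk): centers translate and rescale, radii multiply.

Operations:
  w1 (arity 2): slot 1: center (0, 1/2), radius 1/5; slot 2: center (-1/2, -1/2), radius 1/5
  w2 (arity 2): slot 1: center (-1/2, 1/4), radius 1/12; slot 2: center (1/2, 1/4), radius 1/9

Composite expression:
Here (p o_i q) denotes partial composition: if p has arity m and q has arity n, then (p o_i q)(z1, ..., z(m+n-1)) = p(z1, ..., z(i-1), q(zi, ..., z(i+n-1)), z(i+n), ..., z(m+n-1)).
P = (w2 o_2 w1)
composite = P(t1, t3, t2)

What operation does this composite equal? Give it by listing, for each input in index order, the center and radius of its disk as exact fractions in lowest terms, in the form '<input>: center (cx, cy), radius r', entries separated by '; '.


t1: center (-1/2, 1/4), radius 1/12; t2: center (4/9, 7/36), radius 1/45; t3: center (1/2, 11/36), radius 1/45

Affine substitution under w2: radii multiply and t-centers shift.
t1 passes through 1 substitution, ending at center (-1/2, 1/4), radius 1/12
t3 passes through 2 substitutions, ending at center (1/2, 11/36), radius 1/45
t2 passes through 2 substitutions, ending at center (4/9, 7/36), radius 1/45


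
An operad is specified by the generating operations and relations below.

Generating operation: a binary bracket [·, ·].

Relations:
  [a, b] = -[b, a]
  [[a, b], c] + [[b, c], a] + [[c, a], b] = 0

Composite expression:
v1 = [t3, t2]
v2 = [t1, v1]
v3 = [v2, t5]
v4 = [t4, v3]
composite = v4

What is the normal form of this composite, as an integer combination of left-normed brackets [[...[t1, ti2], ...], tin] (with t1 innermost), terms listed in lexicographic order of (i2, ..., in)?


[[[[t1, t2], t3], t5], t4] - [[[[t1, t3], t2], t5], t4]

Antisymmetry and Jacobi reduce to t1-anchored left-normed brackets.
Composite bracket: [t4, [[t1, [t3, t2]], t5]]
Each bracket splits as ab - ba, giving 16 signed words (2^4 = 16).
The t1-initial words carry the normal form:
  the word t1t2t3t5t4 carries sign +1 and contributes +[[[[t1, t2], t3], t5], t4]
  the word t1t3t2t5t4 carries sign -1 and contributes -[[[[t1, t3], t2], t5], t4]


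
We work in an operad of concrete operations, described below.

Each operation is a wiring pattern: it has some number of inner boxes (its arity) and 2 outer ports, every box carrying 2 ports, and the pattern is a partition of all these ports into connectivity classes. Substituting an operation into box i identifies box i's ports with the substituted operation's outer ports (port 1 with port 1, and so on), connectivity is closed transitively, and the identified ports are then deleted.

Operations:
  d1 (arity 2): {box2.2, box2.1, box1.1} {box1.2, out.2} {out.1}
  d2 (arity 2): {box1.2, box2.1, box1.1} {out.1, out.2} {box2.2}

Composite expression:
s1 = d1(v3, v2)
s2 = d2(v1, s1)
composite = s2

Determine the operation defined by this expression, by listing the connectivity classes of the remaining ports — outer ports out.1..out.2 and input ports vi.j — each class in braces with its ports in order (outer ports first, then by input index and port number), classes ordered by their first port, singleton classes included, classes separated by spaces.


{out.1, out.2} {v1.1, v1.2} {v2.1, v2.2, v3.1} {v3.2}

Reachability decides: close wires over d2-identified ports.
composing d1 on (v3, v2), with out.j its own outer ports: {out.1} {out.2, v3.2} {v2.1, v2.2, v3.1}
composing d2 on (v1, v3, v2), with out.j its own outer ports: {out.1, out.2} {v1.1, v1.2} {v2.1, v2.2, v3.1} {v3.2}


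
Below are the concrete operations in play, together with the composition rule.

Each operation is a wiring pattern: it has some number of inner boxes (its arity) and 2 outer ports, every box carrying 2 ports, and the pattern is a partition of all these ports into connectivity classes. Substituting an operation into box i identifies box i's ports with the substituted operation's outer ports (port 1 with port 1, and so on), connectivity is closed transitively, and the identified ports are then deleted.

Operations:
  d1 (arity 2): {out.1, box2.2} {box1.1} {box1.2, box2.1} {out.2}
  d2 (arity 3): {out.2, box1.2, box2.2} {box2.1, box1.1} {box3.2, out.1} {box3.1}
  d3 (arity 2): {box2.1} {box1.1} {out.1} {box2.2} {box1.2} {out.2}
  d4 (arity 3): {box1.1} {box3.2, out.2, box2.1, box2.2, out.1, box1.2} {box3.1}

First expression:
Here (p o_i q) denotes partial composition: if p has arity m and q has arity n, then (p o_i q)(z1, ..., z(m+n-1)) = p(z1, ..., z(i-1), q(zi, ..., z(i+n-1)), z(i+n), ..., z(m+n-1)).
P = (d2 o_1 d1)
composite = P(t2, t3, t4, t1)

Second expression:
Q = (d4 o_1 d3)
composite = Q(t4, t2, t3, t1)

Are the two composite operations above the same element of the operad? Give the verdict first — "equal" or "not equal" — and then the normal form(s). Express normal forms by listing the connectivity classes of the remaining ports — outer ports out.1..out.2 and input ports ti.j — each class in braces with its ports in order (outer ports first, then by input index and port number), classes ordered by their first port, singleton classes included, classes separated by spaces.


not equal; first: {out.1, t1.2} {out.2, t4.2} {t1.1} {t2.1} {t2.2, t3.1} {t3.2, t4.1}; second: {out.1, out.2, t1.2, t3.1, t3.2} {t1.1} {t2.1} {t2.2} {t4.1} {t4.2}

In normal form, the first expression is {out.1, t1.2} {out.2, t4.2} {t1.1} {t2.1} {t2.2, t3.1} {t3.2, t4.1}
In normal form, the second expression is {out.1, out.2, t1.2, t3.1, t3.2} {t1.1} {t2.1} {t2.2} {t4.1} {t4.2}
They disagree, so not equal.


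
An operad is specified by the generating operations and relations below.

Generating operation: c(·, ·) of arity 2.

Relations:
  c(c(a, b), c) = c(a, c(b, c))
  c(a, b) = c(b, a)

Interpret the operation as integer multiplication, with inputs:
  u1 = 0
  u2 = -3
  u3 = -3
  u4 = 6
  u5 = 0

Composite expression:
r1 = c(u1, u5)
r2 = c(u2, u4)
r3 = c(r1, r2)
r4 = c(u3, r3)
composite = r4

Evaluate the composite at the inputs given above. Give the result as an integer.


c(u1, u5) = 0
c(u2, u4) = -18
c(c(u1, u5), c(u2, u4)) = 0
c(u3, c(c(u1, u5), c(u2, u4))) = 0

0


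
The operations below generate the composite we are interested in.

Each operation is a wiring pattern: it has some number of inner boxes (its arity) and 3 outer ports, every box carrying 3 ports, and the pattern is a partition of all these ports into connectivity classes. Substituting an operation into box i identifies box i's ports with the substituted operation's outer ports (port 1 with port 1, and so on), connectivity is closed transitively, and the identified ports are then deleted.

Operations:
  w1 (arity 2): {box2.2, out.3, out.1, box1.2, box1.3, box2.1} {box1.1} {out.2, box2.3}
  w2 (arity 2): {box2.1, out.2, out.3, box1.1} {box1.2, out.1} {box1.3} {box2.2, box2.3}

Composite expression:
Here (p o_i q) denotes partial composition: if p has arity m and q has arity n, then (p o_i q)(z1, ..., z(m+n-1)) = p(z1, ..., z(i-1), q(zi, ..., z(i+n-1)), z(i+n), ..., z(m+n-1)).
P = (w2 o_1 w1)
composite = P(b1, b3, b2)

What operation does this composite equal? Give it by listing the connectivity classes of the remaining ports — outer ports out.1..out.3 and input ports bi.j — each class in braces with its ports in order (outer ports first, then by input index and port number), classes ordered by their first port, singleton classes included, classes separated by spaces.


Two ports join when wires chain via w2-identified ports.
stage w1: inputs (b1, b3), connectivity {out.1, out.3, b1.2, b1.3, b3.1, b3.2} {out.2, b3.3} {b1.1}, out.j its boundary
stage w2: inputs (b1, b3, b2), connectivity {out.1, b3.3} {out.2, out.3, b1.2, b1.3, b2.1, b3.1, b3.2} {b1.1} {b2.2, b2.3}, out.j its boundary

{out.1, b3.3} {out.2, out.3, b1.2, b1.3, b2.1, b3.1, b3.2} {b1.1} {b2.2, b2.3}
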